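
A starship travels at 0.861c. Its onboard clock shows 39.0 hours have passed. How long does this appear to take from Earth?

Proper time Δt₀ = 39.0 hours
γ = 1/√(1 - 0.861²) = 1.9662
Δt = γΔt₀ = 1.9662 × 39.0 = 76.68 hours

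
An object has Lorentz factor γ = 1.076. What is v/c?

From γ = 1/√(1 - v²/c²):
1/γ² = 1/1.076² = 0.8637
v²/c² = 1 - 0.8637 = 0.1363
v/c = √(0.1363) = 0.3692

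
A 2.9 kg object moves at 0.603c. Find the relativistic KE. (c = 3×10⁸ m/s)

γ = 1/√(1 - 0.603²) = 1.25354
γ - 1 = 0.25354
KE = (γ-1)mc² = 0.25354 × 2.9 × (3×10⁸)² = 6.617×10¹⁶ J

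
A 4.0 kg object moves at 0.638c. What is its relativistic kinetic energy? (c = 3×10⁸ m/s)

γ = 1/√(1 - 0.638²) = 1.2986
γ - 1 = 0.2986
KE = (γ-1)mc² = 0.2986 × 4.0 × (3×10⁸)² = 1.075×10¹⁷ J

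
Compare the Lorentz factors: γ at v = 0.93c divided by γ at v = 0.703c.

γ₁ = 1/√(1 - 0.93²) = 2.721
γ₂ = 1/√(1 - 0.703²) = 1.406
γ₁/γ₂ = 2.721/1.406 = 1.935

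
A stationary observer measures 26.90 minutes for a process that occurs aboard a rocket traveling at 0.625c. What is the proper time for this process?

Dilated time Δt = 26.90 minutes
γ = 1/√(1 - 0.625²) = 1.281
Δt₀ = Δt/γ = 26.90/1.281 = 21.00 minutes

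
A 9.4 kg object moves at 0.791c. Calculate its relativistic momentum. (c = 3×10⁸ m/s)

γ = 1/√(1 - 0.791²) = 1.6345
v = 0.791 × 3×10⁸ = 2.373×10⁸ m/s
p = γmv = 1.6345 × 9.4 × 2.373×10⁸ = 3.646×10⁹ kg·m/s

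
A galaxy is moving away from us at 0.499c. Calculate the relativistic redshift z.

β = 0.499
(1+β)/(1-β) = 1.499/0.501 = 2.992
√(2.992) = 1.7297
z = 1.7297 - 1 = 0.7297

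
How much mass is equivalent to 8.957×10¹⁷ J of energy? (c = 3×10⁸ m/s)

From E = mc², we get m = E/c²
c² = (3×10⁸)² = 9×10¹⁶ m²/s²
m = 8.957×10¹⁷ / 9×10¹⁶ = 9.952 kg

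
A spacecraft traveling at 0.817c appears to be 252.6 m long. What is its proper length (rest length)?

Contracted length L = 252.6 m
γ = 1/√(1 - 0.817²) = 1.7342
L₀ = γL = 1.7342 × 252.6 = 438.1 m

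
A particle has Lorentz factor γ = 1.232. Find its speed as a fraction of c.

From γ = 1/√(1 - v²/c²):
1/γ² = 1/1.232² = 0.6588
v²/c² = 1 - 0.6588 = 0.3412
v/c = √(0.3412) = 0.5841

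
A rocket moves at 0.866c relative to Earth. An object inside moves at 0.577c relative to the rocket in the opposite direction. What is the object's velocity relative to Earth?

Object's velocity in rocket frame is u' = -0.577c
u = (u' + v)/(1 + u'v/c²) = (v - 0.577)/(1 - 0.577·v/c²)
Numerator: 0.866 - 0.577 = 0.289
Denominator: 1 - 0.499682 = 0.500318
u = 0.289/0.500318 = 0.5776c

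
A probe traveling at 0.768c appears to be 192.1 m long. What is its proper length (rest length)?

Contracted length L = 192.1 m
γ = 1/√(1 - 0.768²) = 1.561
L₀ = γL = 1.561 × 192.1 = 299.9 m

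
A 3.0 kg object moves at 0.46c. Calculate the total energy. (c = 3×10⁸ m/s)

γ = 1/√(1 - 0.46²) = 1.1262
mc² = 3.0 × (3×10⁸)² = 2.700×10¹⁷ J
E = γmc² = 1.1262 × 2.700×10¹⁷ = 3.041×10¹⁷ J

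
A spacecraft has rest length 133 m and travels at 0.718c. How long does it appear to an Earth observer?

Proper length L₀ = 133 m
γ = 1/√(1 - 0.718²) = 1.4367
L = L₀/γ = 133/1.4367 = 92.57 m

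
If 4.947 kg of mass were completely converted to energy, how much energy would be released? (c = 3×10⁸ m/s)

Using E = mc²:
c² = (3×10⁸)² = 9×10¹⁶ m²/s²
E = 4.947 × 9×10¹⁶ = 4.452×10¹⁷ J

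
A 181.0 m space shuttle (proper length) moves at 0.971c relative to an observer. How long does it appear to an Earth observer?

Proper length L₀ = 181.0 m
γ = 1/√(1 - 0.971²) = 4.183
L = L₀/γ = 181.0/4.183 = 43.27 m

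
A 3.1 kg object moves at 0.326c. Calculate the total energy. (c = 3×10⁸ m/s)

γ = 1/√(1 - 0.326²) = 1.0578
mc² = 3.1 × (3×10⁸)² = 2.790×10¹⁷ J
E = γmc² = 1.0578 × 2.790×10¹⁷ = 2.951×10¹⁷ J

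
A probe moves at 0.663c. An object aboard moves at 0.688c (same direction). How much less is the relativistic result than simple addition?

Classical: u' + v = 0.688 + 0.663 = 1.351c
Relativistic: u = (0.688 + 0.663)/(1 + 0.456144) = 1.351/1.456144 = 0.9278c
Difference: 1.351 - 0.9278 = 0.4232c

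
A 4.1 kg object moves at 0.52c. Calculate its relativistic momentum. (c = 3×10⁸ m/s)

γ = 1/√(1 - 0.52²) = 1.1707
v = 0.52 × 3×10⁸ = 1.560×10⁸ m/s
p = γmv = 1.1707 × 4.1 × 1.560×10⁸ = 7.488×10⁸ kg·m/s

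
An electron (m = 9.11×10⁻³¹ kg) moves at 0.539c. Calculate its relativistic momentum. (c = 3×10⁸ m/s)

γ = 1/√(1 - 0.539²) = 1.187
v = 0.539 × 3×10⁸ = 1.617×10⁸ m/s
p = γmv = 1.187 × 9.11×10⁻³¹ × 1.617×10⁸ = 1.749×10⁻²² kg·m/s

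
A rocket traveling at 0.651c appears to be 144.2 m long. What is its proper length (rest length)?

Contracted length L = 144.2 m
γ = 1/√(1 - 0.651²) = 1.3174
L₀ = γL = 1.3174 × 144.2 = 190.0 m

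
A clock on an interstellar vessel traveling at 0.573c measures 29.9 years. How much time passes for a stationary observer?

Proper time Δt₀ = 29.9 years
γ = 1/√(1 - 0.573²) = 1.220
Δt = γΔt₀ = 1.220 × 29.9 = 36.48 years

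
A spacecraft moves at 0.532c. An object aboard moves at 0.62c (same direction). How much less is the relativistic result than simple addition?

Classical: u' + v = 0.62 + 0.532 = 1.152c
Relativistic: u = (0.62 + 0.532)/(1 + 0.32984) = 1.152/1.32984 = 0.8663c
Difference: 1.152 - 0.8663 = 0.2857c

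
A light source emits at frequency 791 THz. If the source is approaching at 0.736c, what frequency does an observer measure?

β = v/c = 0.736
(1+β)/(1-β) = 1.736/0.264 = 6.576
Doppler factor = √(6.576) = 2.564
f_obs = 791 × 2.564 = 2028 THz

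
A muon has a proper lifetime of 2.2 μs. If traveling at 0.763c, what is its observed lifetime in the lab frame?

Proper lifetime τ₀ = 2.2 μs
γ = 1/√(1 - 0.763²) = 1.547
τ = γτ₀ = 1.547 × 2.2 μs = 3.403 μs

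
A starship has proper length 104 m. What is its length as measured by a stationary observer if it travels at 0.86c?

Proper length L₀ = 104 m
γ = 1/√(1 - 0.86²) = 1.9597
L = L₀/γ = 104/1.9597 = 53.07 m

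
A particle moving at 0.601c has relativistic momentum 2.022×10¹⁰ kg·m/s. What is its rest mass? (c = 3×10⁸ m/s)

γ = 1/√(1 - 0.601²) = 1.2512
v = 0.601 × 3×10⁸ = 1.803×10⁸ m/s
m = p/(γv) = 2.022×10¹⁰/(1.2512 × 1.803×10⁸) = 89.63 kg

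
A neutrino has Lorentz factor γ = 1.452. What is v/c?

From γ = 1/√(1 - v²/c²):
1/γ² = 1/1.452² = 0.47431
v²/c² = 1 - 0.47431 = 0.52569
v/c = √(0.52569) = 0.7250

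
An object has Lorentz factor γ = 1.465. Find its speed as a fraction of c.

From γ = 1/√(1 - v²/c²):
1/γ² = 1/1.465² = 0.4659
v²/c² = 1 - 0.4659 = 0.5341
v/c = √(0.5341) = 0.7308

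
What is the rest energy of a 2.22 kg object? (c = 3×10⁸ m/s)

c² = (3×10⁸)² = 9.000×10¹⁶ m²/s²
E₀ = mc² = 2.22 × 9.000×10¹⁶ = 1.998×10¹⁷ J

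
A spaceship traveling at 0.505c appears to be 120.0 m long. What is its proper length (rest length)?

Contracted length L = 120.0 m
γ = 1/√(1 - 0.505²) = 1.1586
L₀ = γL = 1.1586 × 120.0 = 139.0 m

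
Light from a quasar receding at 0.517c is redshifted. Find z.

β = 0.517
(1+β)/(1-β) = 1.517/0.483 = 3.1408
√(3.1408) = 1.7722
z = 1.7722 - 1 = 0.7722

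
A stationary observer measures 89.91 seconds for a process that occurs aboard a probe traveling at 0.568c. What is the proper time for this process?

Dilated time Δt = 89.91 seconds
γ = 1/√(1 - 0.568²) = 1.215
Δt₀ = Δt/γ = 89.91/1.215 = 74.00 seconds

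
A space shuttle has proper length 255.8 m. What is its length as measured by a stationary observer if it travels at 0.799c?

Proper length L₀ = 255.8 m
γ = 1/√(1 - 0.799²) = 1.663
L = L₀/γ = 255.8/1.663 = 153.8 m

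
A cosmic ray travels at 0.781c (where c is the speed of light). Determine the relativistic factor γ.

v/c = 0.781, so (v/c)² = 0.609961
1 - (v/c)² = 0.390039
γ = 1/√(0.390039) = 1.601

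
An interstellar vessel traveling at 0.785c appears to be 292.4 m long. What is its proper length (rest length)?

Contracted length L = 292.4 m
γ = 1/√(1 - 0.785²) = 1.6142
L₀ = γL = 1.6142 × 292.4 = 472.0 m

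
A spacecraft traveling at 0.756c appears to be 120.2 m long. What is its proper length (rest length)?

Contracted length L = 120.2 m
γ = 1/√(1 - 0.756²) = 1.5277
L₀ = γL = 1.5277 × 120.2 = 183.6 m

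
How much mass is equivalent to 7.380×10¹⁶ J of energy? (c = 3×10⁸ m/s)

From E = mc², we get m = E/c²
c² = (3×10⁸)² = 9×10¹⁶ m²/s²
m = 7.380×10¹⁶ / 9×10¹⁶ = 0.8200 kg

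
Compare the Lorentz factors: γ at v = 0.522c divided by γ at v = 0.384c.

γ₁ = 1/√(1 - 0.522²) = 1.1724
γ₂ = 1/√(1 - 0.384²) = 1.0830
γ₁/γ₂ = 1.1724/1.0830 = 1.083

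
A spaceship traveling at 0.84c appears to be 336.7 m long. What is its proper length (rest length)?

Contracted length L = 336.7 m
γ = 1/√(1 - 0.84²) = 1.843
L₀ = γL = 1.843 × 336.7 = 620.5 m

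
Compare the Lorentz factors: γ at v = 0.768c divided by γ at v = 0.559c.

γ₁ = 1/√(1 - 0.768²) = 1.5614
γ₂ = 1/√(1 - 0.559²) = 1.2060
γ₁/γ₂ = 1.5614/1.2060 = 1.295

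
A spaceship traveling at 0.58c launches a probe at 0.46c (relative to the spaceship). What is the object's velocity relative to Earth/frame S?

u = (u' + v)/(1 + u'v/c²)
Numerator: 0.46 + 0.58 = 1.04
Denominator: 1 + 0.2668 = 1.2668
u = 1.04/1.2668 = 0.8210c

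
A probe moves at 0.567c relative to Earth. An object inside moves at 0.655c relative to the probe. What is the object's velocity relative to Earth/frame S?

u = (u' + v)/(1 + u'v/c²)
Numerator: 0.655 + 0.567 = 1.222
Denominator: 1 + 0.371385 = 1.371385
u = 1.222/1.371385 = 0.8911c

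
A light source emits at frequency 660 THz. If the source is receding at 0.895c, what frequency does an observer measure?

β = v/c = 0.895
(1-β)/(1+β) = 0.105/1.895 = 0.05541
Doppler factor = √(0.05541) = 0.2354
f_obs = 660 × 0.2354 = 155.4 THz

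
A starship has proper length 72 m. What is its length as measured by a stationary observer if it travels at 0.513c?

Proper length L₀ = 72 m
γ = 1/√(1 - 0.513²) = 1.165
L = L₀/γ = 72/1.165 = 61.80 m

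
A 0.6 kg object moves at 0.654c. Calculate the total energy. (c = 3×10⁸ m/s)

γ = 1/√(1 - 0.654²) = 1.3219
mc² = 0.6 × (3×10⁸)² = 5.400×10¹⁶ J
E = γmc² = 1.3219 × 5.400×10¹⁶ = 7.138×10¹⁶ J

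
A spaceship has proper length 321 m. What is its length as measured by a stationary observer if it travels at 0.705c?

Proper length L₀ = 321 m
γ = 1/√(1 - 0.705²) = 1.410
L = L₀/γ = 321/1.410 = 227.7 m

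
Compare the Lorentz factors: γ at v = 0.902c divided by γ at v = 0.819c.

γ₁ = 1/√(1 - 0.902²) = 2.316
γ₂ = 1/√(1 - 0.819²) = 1.743
γ₁/γ₂ = 2.316/1.743 = 1.329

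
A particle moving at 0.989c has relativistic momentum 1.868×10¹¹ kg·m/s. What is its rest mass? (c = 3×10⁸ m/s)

γ = 1/√(1 - 0.989²) = 6.7606
v = 0.989 × 3×10⁸ = 2.967×10⁸ m/s
m = p/(γv) = 1.868×10¹¹/(6.7606 × 2.967×10⁸) = 93.13 kg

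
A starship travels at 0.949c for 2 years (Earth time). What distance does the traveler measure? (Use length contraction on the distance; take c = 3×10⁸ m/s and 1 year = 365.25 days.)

Earth distance: d = v × t = 0.949c × 2 yr = 1.797×10¹⁶ m
γ = 3.172
d' = d/γ = 1.797×10¹⁶/3.172 = 5.665×10¹⁵ m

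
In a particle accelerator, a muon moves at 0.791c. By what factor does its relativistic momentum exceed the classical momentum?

p_rel = γmv, p_class = mv
Ratio = γ = 1/√(1 - 0.791²)
= 1/√(0.374319) = 1.634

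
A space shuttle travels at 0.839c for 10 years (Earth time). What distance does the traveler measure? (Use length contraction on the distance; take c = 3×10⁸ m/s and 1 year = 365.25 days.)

Earth distance: d = v × t = 0.839c × 10 yr = 7.943×10¹⁶ m
γ = 1.838
d' = d/γ = 7.943×10¹⁶/1.838 = 4.322×10¹⁶ m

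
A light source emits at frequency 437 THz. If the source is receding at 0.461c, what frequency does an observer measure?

β = v/c = 0.461
(1-β)/(1+β) = 0.539/1.461 = 0.3689
Doppler factor = √(0.3689) = 0.6074
f_obs = 437 × 0.6074 = 265.4 THz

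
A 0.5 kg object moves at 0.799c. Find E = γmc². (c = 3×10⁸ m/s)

γ = 1/√(1 - 0.799²) = 1.66298
mc² = 0.5 × (3×10⁸)² = 4.500×10¹⁶ J
E = γmc² = 1.66298 × 4.500×10¹⁶ = 7.483×10¹⁶ J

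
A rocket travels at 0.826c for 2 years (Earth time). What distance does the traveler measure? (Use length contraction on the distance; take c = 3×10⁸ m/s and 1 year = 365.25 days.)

Earth distance: d = v × t = 0.826c × 2 yr = 1.564×10¹⁶ m
γ = 1.774
d' = d/γ = 1.564×10¹⁶/1.774 = 8.816×10¹⁵ m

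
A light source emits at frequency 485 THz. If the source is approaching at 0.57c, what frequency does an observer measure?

β = v/c = 0.57
(1+β)/(1-β) = 1.57/0.43 = 3.651
Doppler factor = √(3.651) = 1.9108
f_obs = 485 × 1.9108 = 926.7 THz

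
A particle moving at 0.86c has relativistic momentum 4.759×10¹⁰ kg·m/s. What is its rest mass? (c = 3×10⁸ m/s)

γ = 1/√(1 - 0.86²) = 1.9597
v = 0.86 × 3×10⁸ = 2.580×10⁸ m/s
m = p/(γv) = 4.759×10¹⁰/(1.9597 × 2.580×10⁸) = 94.13 kg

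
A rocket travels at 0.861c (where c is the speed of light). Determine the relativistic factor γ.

v/c = 0.861, so (v/c)² = 0.741321
1 - (v/c)² = 0.258679
γ = 1/√(0.258679) = 1.966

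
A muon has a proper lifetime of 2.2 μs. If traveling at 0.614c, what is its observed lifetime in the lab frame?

Proper lifetime τ₀ = 2.2 μs
γ = 1/√(1 - 0.614²) = 1.267
τ = γτ₀ = 1.267 × 2.2 μs = 2.787 μs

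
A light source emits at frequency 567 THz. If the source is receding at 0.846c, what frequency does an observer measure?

β = v/c = 0.846
(1-β)/(1+β) = 0.154/1.846 = 0.08342
Doppler factor = √(0.08342) = 0.28883
f_obs = 567 × 0.28883 = 163.8 THz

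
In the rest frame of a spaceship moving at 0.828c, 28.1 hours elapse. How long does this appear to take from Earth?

Proper time Δt₀ = 28.1 hours
γ = 1/√(1 - 0.828²) = 1.7834
Δt = γΔt₀ = 1.7834 × 28.1 = 50.11 hours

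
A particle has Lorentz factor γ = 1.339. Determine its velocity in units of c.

From γ = 1/√(1 - v²/c²):
1/γ² = 1/1.339² = 0.55775
v²/c² = 1 - 0.55775 = 0.44225
v/c = √(0.44225) = 0.6650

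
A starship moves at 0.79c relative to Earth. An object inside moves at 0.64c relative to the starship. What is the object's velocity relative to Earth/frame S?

u = (u' + v)/(1 + u'v/c²)
Numerator: 0.64 + 0.79 = 1.43
Denominator: 1 + 0.5056 = 1.5056
u = 1.43/1.5056 = 0.9498c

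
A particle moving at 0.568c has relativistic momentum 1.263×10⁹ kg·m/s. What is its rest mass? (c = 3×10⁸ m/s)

γ = 1/√(1 - 0.568²) = 1.215
v = 0.568 × 3×10⁸ = 1.704×10⁸ m/s
m = p/(γv) = 1.263×10⁹/(1.215 × 1.704×10⁸) = 6.100 kg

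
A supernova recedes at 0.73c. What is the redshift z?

β = 0.73
(1+β)/(1-β) = 1.73/0.27 = 6.407
√(6.407) = 2.531
z = 2.531 - 1 = 1.531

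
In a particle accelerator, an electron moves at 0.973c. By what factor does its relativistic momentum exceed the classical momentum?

p_rel = γmv, p_class = mv
Ratio = γ = 1/√(1 - 0.973²)
= 1/√(0.053271) = 4.333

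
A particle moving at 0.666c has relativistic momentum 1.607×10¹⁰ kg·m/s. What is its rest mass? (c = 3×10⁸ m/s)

γ = 1/√(1 - 0.666²) = 1.3406
v = 0.666 × 3×10⁸ = 1.998×10⁸ m/s
m = p/(γv) = 1.607×10¹⁰/(1.3406 × 1.998×10⁸) = 60.00 kg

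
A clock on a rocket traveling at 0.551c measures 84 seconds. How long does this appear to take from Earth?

Proper time Δt₀ = 84 seconds
γ = 1/√(1 - 0.551²) = 1.1983
Δt = γΔt₀ = 1.1983 × 84 = 100.7 seconds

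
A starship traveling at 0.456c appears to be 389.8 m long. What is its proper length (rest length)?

Contracted length L = 389.8 m
γ = 1/√(1 - 0.456²) = 1.1236
L₀ = γL = 1.1236 × 389.8 = 438.0 m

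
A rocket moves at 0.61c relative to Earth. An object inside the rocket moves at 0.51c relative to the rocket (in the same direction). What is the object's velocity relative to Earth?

u = (u' + v)/(1 + u'v/c²)
Numerator: 0.51 + 0.61 = 1.12
Denominator: 1 + 0.3111 = 1.3111
u = 1.12/1.3111 = 0.8542c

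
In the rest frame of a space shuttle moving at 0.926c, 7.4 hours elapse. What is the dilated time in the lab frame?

Proper time Δt₀ = 7.4 hours
γ = 1/√(1 - 0.926²) = 2.649
Δt = γΔt₀ = 2.649 × 7.4 = 19.60 hours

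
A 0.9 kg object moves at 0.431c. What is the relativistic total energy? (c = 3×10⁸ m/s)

γ = 1/√(1 - 0.431²) = 1.10822
mc² = 0.9 × (3×10⁸)² = 8.100×10¹⁶ J
E = γmc² = 1.10822 × 8.100×10¹⁶ = 8.977×10¹⁶ J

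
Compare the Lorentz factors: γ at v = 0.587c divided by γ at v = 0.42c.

γ₁ = 1/√(1 - 0.587²) = 1.235
γ₂ = 1/√(1 - 0.42²) = 1.102
γ₁/γ₂ = 1.235/1.102 = 1.121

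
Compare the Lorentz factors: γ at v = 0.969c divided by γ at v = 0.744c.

γ₁ = 1/√(1 - 0.969²) = 4.0476
γ₂ = 1/√(1 - 0.744²) = 1.4966
γ₁/γ₂ = 4.0476/1.4966 = 2.705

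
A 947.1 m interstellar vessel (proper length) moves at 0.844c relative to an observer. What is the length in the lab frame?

Proper length L₀ = 947.1 m
γ = 1/√(1 - 0.844²) = 1.8645
L = L₀/γ = 947.1/1.8645 = 508.0 m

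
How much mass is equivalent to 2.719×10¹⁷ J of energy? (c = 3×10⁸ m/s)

From E = mc², we get m = E/c²
c² = (3×10⁸)² = 9×10¹⁶ m²/s²
m = 2.719×10¹⁷ / 9×10¹⁶ = 3.021 kg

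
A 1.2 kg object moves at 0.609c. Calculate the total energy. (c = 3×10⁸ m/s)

γ = 1/√(1 - 0.609²) = 1.261
mc² = 1.2 × (3×10⁸)² = 1.080×10¹⁷ J
E = γmc² = 1.261 × 1.080×10¹⁷ = 1.362×10¹⁷ J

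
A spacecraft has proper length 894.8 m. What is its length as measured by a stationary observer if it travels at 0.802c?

Proper length L₀ = 894.8 m
γ = 1/√(1 - 0.802²) = 1.674
L = L₀/γ = 894.8/1.674 = 534.5 m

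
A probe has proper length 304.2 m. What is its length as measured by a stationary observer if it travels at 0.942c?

Proper length L₀ = 304.2 m
γ = 1/√(1 - 0.942²) = 2.980
L = L₀/γ = 304.2/2.980 = 102.1 m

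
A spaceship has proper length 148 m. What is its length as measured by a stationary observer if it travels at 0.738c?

Proper length L₀ = 148 m
γ = 1/√(1 - 0.738²) = 1.482
L = L₀/γ = 148/1.482 = 99.87 m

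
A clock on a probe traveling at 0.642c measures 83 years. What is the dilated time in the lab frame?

Proper time Δt₀ = 83 years
γ = 1/√(1 - 0.642²) = 1.3043
Δt = γΔt₀ = 1.3043 × 83 = 108.3 years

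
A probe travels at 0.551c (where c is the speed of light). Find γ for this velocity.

v/c = 0.551, so (v/c)² = 0.303601
1 - (v/c)² = 0.696399
γ = 1/√(0.696399) = 1.198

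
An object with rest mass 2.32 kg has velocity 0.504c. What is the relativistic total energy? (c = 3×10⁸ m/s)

γ = 1/√(1 - 0.504²) = 1.1578
mc² = 2.32 × (3×10⁸)² = 2.088×10¹⁷ J
E = γmc² = 1.1578 × 2.088×10¹⁷ = 2.417×10¹⁷ J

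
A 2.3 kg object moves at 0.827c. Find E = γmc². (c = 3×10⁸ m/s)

γ = 1/√(1 - 0.827²) = 1.7787
mc² = 2.3 × (3×10⁸)² = 2.070×10¹⁷ J
E = γmc² = 1.7787 × 2.070×10¹⁷ = 3.682×10¹⁷ J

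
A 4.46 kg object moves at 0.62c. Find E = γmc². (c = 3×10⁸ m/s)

γ = 1/√(1 - 0.62²) = 1.2745
mc² = 4.46 × (3×10⁸)² = 4.014×10¹⁷ J
E = γmc² = 1.2745 × 4.014×10¹⁷ = 5.116×10¹⁷ J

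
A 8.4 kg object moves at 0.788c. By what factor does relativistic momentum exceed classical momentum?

p_rel = γmv, p_class = mv
Ratio = γ = 1/√(1 - 0.788²) = 1.624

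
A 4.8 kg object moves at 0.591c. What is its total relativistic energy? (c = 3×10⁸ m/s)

γ = 1/√(1 - 0.591²) = 1.23966
mc² = 4.8 × (3×10⁸)² = 4.320×10¹⁷ J
E = γmc² = 1.23966 × 4.320×10¹⁷ = 5.355×10¹⁷ J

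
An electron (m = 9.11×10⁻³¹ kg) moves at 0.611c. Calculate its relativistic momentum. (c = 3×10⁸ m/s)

γ = 1/√(1 - 0.611²) = 1.263
v = 0.611 × 3×10⁸ = 1.833×10⁸ m/s
p = γmv = 1.263 × 9.11×10⁻³¹ × 1.833×10⁸ = 2.109×10⁻²² kg·m/s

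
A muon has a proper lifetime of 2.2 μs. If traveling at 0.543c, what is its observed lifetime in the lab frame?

Proper lifetime τ₀ = 2.2 μs
γ = 1/√(1 - 0.543²) = 1.191
τ = γτ₀ = 1.191 × 2.2 μs = 2.620 μs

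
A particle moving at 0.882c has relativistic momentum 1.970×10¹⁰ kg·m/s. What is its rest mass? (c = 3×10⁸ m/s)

γ = 1/√(1 - 0.882²) = 2.122
v = 0.882 × 3×10⁸ = 2.646×10⁸ m/s
m = p/(γv) = 1.970×10¹⁰/(2.122 × 2.646×10⁸) = 35.09 kg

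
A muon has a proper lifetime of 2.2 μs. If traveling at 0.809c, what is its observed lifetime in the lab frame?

Proper lifetime τ₀ = 2.2 μs
γ = 1/√(1 - 0.809²) = 1.7012
τ = γτ₀ = 1.7012 × 2.2 μs = 3.743 μs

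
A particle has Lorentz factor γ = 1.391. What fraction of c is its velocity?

From γ = 1/√(1 - v²/c²):
1/γ² = 1/1.391² = 0.5168
v²/c² = 1 - 0.5168 = 0.4832
v/c = √(0.4832) = 0.6951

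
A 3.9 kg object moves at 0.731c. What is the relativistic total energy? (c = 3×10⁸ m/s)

γ = 1/√(1 - 0.731²) = 1.4655
mc² = 3.9 × (3×10⁸)² = 3.510×10¹⁷ J
E = γmc² = 1.4655 × 3.510×10¹⁷ = 5.144×10¹⁷ J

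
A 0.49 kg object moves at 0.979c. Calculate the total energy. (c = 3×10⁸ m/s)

γ = 1/√(1 - 0.979²) = 4.905
mc² = 0.49 × (3×10⁸)² = 4.410×10¹⁶ J
E = γmc² = 4.905 × 4.410×10¹⁶ = 2.163×10¹⁷ J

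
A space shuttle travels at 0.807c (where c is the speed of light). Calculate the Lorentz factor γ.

v/c = 0.807, so (v/c)² = 0.651249
1 - (v/c)² = 0.348751
γ = 1/√(0.348751) = 1.693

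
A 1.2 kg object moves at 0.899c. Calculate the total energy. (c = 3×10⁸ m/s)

γ = 1/√(1 - 0.899²) = 2.283
mc² = 1.2 × (3×10⁸)² = 1.080×10¹⁷ J
E = γmc² = 2.283 × 1.080×10¹⁷ = 2.466×10¹⁷ J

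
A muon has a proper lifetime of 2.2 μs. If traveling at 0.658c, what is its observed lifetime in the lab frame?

Proper lifetime τ₀ = 2.2 μs
γ = 1/√(1 - 0.658²) = 1.328
τ = γτ₀ = 1.328 × 2.2 μs = 2.922 μs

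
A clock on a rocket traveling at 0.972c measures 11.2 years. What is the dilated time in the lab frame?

Proper time Δt₀ = 11.2 years
γ = 1/√(1 - 0.972²) = 4.2557
Δt = γΔt₀ = 4.2557 × 11.2 = 47.66 years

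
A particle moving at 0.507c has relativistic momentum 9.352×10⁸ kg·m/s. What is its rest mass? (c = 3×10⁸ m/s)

γ = 1/√(1 - 0.507²) = 1.1602
v = 0.507 × 3×10⁸ = 1.521×10⁸ m/s
m = p/(γv) = 9.352×10⁸/(1.1602 × 1.521×10⁸) = 5.300 kg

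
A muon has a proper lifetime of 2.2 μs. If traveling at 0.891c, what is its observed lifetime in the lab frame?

Proper lifetime τ₀ = 2.2 μs
γ = 1/√(1 - 0.891²) = 2.2026
τ = γτ₀ = 2.2026 × 2.2 μs = 4.846 μs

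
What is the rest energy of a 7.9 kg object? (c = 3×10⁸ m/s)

c² = (3×10⁸)² = 9.000×10¹⁶ m²/s²
E₀ = mc² = 7.9 × 9.000×10¹⁶ = 7.110×10¹⁷ J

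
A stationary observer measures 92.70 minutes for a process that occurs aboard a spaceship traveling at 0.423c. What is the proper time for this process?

Dilated time Δt = 92.70 minutes
γ = 1/√(1 - 0.423²) = 1.1036
Δt₀ = Δt/γ = 92.70/1.1036 = 84.00 minutes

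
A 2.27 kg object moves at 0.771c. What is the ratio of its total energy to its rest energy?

E = γmc², E₀ = mc²
E/E₀ = γ = 1/√(1 - 0.771²) = 1.570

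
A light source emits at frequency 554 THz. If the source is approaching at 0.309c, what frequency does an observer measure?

β = v/c = 0.309
(1+β)/(1-β) = 1.309/0.691 = 1.8944
Doppler factor = √(1.8944) = 1.3764
f_obs = 554 × 1.3764 = 762.5 THz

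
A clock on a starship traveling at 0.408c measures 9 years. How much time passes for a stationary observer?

Proper time Δt₀ = 9 years
γ = 1/√(1 - 0.408²) = 1.0953
Δt = γΔt₀ = 1.0953 × 9 = 9.858 years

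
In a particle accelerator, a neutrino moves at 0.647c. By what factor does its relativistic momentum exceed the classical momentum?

p_rel = γmv, p_class = mv
Ratio = γ = 1/√(1 - 0.647²)
= 1/√(0.581391) = 1.311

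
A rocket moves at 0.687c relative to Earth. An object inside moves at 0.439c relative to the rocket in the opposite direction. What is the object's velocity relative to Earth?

Object's velocity in rocket frame is u' = -0.439c
u = (u' + v)/(1 + u'v/c²) = (v - 0.439)/(1 - 0.439·v/c²)
Numerator: 0.687 - 0.439 = 0.248
Denominator: 1 - 0.301593 = 0.698407
u = 0.248/0.698407 = 0.3551c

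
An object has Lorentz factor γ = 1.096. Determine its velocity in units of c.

From γ = 1/√(1 - v²/c²):
1/γ² = 1/1.096² = 0.8325
v²/c² = 1 - 0.8325 = 0.1675
v/c = √(0.1675) = 0.4093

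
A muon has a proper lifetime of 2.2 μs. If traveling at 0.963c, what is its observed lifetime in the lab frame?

Proper lifetime τ₀ = 2.2 μs
γ = 1/√(1 - 0.963²) = 3.7106
τ = γτ₀ = 3.7106 × 2.2 μs = 8.163 μs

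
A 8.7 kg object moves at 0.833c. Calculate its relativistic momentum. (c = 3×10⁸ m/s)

γ = 1/√(1 - 0.833²) = 1.8074
v = 0.833 × 3×10⁸ = 2.499×10⁸ m/s
p = γmv = 1.8074 × 8.7 × 2.499×10⁸ = 3.930×10⁹ kg·m/s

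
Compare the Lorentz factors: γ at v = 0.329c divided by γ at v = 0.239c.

γ₁ = 1/√(1 - 0.329²) = 1.059
γ₂ = 1/√(1 - 0.239²) = 1.030
γ₁/γ₂ = 1.059/1.030 = 1.028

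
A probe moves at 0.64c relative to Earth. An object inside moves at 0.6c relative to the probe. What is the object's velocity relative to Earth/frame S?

u = (u' + v)/(1 + u'v/c²)
Numerator: 0.6 + 0.64 = 1.24
Denominator: 1 + 0.384 = 1.384
u = 1.24/1.384 = 0.8960c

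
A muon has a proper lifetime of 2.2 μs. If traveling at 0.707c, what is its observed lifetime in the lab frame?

Proper lifetime τ₀ = 2.2 μs
γ = 1/√(1 - 0.707²) = 1.414
τ = γτ₀ = 1.414 × 2.2 μs = 3.111 μs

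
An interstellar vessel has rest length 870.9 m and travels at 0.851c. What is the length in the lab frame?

Proper length L₀ = 870.9 m
γ = 1/√(1 - 0.851²) = 1.904
L = L₀/γ = 870.9/1.904 = 457.4 m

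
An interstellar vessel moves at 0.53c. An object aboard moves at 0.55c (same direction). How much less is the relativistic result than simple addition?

Classical: u' + v = 0.55 + 0.53 = 1.08c
Relativistic: u = (0.55 + 0.53)/(1 + 0.2915) = 1.08/1.2915 = 0.8362c
Difference: 1.08 - 0.8362 = 0.2438c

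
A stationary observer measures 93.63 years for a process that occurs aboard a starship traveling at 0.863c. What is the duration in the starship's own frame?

Dilated time Δt = 93.63 years
γ = 1/√(1 - 0.863²) = 1.9794
Δt₀ = Δt/γ = 93.63/1.9794 = 47.30 years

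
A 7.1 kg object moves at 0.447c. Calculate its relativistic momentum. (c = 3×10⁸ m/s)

γ = 1/√(1 - 0.447²) = 1.118
v = 0.447 × 3×10⁸ = 1.341×10⁸ m/s
p = γmv = 1.118 × 7.1 × 1.341×10⁸ = 1.064×10⁹ kg·m/s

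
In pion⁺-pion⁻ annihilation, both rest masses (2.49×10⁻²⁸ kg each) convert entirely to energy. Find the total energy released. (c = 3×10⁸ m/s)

Both particles have the same rest mass, so total mass = 2m
E = 2m·c² = 2 × 2.49×10⁻²⁸ × (3×10⁸)²
= 2 × 2.49×10⁻²⁸ × 9×10¹⁶
= 4.482×10⁻¹¹ J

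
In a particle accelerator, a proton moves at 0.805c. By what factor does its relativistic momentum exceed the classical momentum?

p_rel = γmv, p_class = mv
Ratio = γ = 1/√(1 - 0.805²)
= 1/√(0.351975) = 1.686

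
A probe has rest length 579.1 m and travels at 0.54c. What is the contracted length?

Proper length L₀ = 579.1 m
γ = 1/√(1 - 0.54²) = 1.1881
L = L₀/γ = 579.1/1.1881 = 487.4 m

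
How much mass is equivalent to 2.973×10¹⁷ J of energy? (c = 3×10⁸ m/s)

From E = mc², we get m = E/c²
c² = (3×10⁸)² = 9×10¹⁶ m²/s²
m = 2.973×10¹⁷ / 9×10¹⁶ = 3.303 kg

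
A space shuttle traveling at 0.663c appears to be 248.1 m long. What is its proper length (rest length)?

Contracted length L = 248.1 m
γ = 1/√(1 - 0.663²) = 1.3358
L₀ = γL = 1.3358 × 248.1 = 331.4 m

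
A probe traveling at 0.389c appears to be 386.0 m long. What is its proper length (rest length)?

Contracted length L = 386.0 m
γ = 1/√(1 - 0.389²) = 1.0855
L₀ = γL = 1.0855 × 386.0 = 419.0 m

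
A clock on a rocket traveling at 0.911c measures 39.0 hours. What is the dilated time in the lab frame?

Proper time Δt₀ = 39.0 hours
γ = 1/√(1 - 0.911²) = 2.4248
Δt = γΔt₀ = 2.4248 × 39.0 = 94.57 hours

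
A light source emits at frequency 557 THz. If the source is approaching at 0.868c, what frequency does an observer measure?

β = v/c = 0.868
(1+β)/(1-β) = 1.868/0.132 = 14.15
Doppler factor = √(14.15) = 3.762
f_obs = 557 × 3.762 = 2095 THz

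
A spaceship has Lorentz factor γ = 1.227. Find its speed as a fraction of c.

From γ = 1/√(1 - v²/c²):
1/γ² = 1/1.227² = 0.6642
v²/c² = 1 - 0.6642 = 0.3358
v/c = √(0.3358) = 0.5795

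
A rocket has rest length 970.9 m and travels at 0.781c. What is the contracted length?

Proper length L₀ = 970.9 m
γ = 1/√(1 - 0.781²) = 1.601
L = L₀/γ = 970.9/1.601 = 606.4 m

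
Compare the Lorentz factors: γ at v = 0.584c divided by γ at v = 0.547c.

γ₁ = 1/√(1 - 0.584²) = 1.232
γ₂ = 1/√(1 - 0.547²) = 1.195
γ₁/γ₂ = 1.232/1.195 = 1.031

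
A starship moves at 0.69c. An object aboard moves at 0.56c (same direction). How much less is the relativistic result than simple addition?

Classical: u' + v = 0.56 + 0.69 = 1.25c
Relativistic: u = (0.56 + 0.69)/(1 + 0.3864) = 1.25/1.3864 = 0.9016c
Difference: 1.25 - 0.9016 = 0.3484c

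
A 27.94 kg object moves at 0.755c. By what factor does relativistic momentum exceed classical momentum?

p_rel = γmv, p_class = mv
Ratio = γ = 1/√(1 - 0.755²) = 1.525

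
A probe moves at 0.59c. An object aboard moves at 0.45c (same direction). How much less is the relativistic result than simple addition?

Classical: u' + v = 0.45 + 0.59 = 1.04c
Relativistic: u = (0.45 + 0.59)/(1 + 0.2655) = 1.04/1.2655 = 0.8218c
Difference: 1.04 - 0.8218 = 0.2182c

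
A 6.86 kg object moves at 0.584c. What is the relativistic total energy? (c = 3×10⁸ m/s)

γ = 1/√(1 - 0.584²) = 1.232
mc² = 6.86 × (3×10⁸)² = 6.174×10¹⁷ J
E = γmc² = 1.232 × 6.174×10¹⁷ = 7.606×10¹⁷ J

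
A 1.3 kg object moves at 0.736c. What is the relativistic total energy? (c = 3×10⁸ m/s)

γ = 1/√(1 - 0.736²) = 1.477
mc² = 1.3 × (3×10⁸)² = 1.170×10¹⁷ J
E = γmc² = 1.477 × 1.170×10¹⁷ = 1.728×10¹⁷ J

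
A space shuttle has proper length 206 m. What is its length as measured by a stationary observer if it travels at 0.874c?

Proper length L₀ = 206 m
γ = 1/√(1 - 0.874²) = 2.058
L = L₀/γ = 206/2.058 = 100.1 m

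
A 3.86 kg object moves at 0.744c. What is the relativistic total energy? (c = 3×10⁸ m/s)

γ = 1/√(1 - 0.744²) = 1.4966
mc² = 3.86 × (3×10⁸)² = 3.474×10¹⁷ J
E = γmc² = 1.4966 × 3.474×10¹⁷ = 5.199×10¹⁷ J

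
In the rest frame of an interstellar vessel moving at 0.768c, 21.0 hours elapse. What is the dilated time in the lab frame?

Proper time Δt₀ = 21.0 hours
γ = 1/√(1 - 0.768²) = 1.5614
Δt = γΔt₀ = 1.5614 × 21.0 = 32.79 hours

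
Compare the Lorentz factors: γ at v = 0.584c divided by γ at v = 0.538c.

γ₁ = 1/√(1 - 0.584²) = 1.2319
γ₂ = 1/√(1 - 0.538²) = 1.1863
γ₁/γ₂ = 1.2319/1.1863 = 1.038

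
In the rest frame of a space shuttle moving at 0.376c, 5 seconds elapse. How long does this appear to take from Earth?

Proper time Δt₀ = 5 seconds
γ = 1/√(1 - 0.376²) = 1.0792
Δt = γΔt₀ = 1.0792 × 5 = 5.396 seconds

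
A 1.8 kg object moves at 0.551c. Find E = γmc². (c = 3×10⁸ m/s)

γ = 1/√(1 - 0.551²) = 1.198
mc² = 1.8 × (3×10⁸)² = 1.620×10¹⁷ J
E = γmc² = 1.198 × 1.620×10¹⁷ = 1.941×10¹⁷ J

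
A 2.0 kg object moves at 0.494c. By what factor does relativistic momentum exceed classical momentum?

p_rel = γmv, p_class = mv
Ratio = γ = 1/√(1 - 0.494²) = 1.150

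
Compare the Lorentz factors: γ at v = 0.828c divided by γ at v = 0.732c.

γ₁ = 1/√(1 - 0.828²) = 1.783
γ₂ = 1/√(1 - 0.732²) = 1.468
γ₁/γ₂ = 1.783/1.468 = 1.215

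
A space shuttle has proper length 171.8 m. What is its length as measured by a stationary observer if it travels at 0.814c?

Proper length L₀ = 171.8 m
γ = 1/√(1 - 0.814²) = 1.7216
L = L₀/γ = 171.8/1.7216 = 99.79 m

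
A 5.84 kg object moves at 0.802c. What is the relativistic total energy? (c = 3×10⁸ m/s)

γ = 1/√(1 - 0.802²) = 1.674
mc² = 5.84 × (3×10⁸)² = 5.256×10¹⁷ J
E = γmc² = 1.674 × 5.256×10¹⁷ = 8.799×10¹⁷ J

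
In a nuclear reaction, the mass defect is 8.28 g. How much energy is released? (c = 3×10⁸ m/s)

Convert mass defect: Δm = 8.28 g = 0.00828 kg
E = Δm·c² = 0.00828 × (3×10⁸)²
= 0.00828 × 9×10¹⁶ = 7.452×10¹⁴ J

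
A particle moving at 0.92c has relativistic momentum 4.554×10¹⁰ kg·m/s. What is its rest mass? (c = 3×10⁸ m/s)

γ = 1/√(1 - 0.92²) = 2.5516
v = 0.92 × 3×10⁸ = 2.760×10⁸ m/s
m = p/(γv) = 4.554×10¹⁰/(2.5516 × 2.760×10⁸) = 64.67 kg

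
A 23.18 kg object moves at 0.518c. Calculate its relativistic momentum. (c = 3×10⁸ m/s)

γ = 1/√(1 - 0.518²) = 1.169
v = 0.518 × 3×10⁸ = 1.554×10⁸ m/s
p = γmv = 1.169 × 23.18 × 1.554×10⁸ = 4.211×10⁹ kg·m/s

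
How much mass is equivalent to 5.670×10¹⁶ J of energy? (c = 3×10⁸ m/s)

From E = mc², we get m = E/c²
c² = (3×10⁸)² = 9×10¹⁶ m²/s²
m = 5.670×10¹⁶ / 9×10¹⁶ = 0.6300 kg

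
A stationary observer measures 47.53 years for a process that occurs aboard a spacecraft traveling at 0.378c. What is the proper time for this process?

Dilated time Δt = 47.53 years
γ = 1/√(1 - 0.378²) = 1.08014
Δt₀ = Δt/γ = 47.53/1.08014 = 44.00 years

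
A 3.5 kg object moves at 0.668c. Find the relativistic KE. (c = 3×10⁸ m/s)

γ = 1/√(1 - 0.668²) = 1.3438
γ - 1 = 0.3438
KE = (γ-1)mc² = 0.3438 × 3.5 × (3×10⁸)² = 1.083×10¹⁷ J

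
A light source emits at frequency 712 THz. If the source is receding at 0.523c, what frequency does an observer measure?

β = v/c = 0.523
(1-β)/(1+β) = 0.477/1.523 = 0.3132
Doppler factor = √(0.3132) = 0.55964
f_obs = 712 × 0.55964 = 398.5 THz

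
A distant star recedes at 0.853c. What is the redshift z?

β = 0.853
(1+β)/(1-β) = 1.853/0.147 = 12.605
√(12.605) = 3.550
z = 3.550 - 1 = 2.550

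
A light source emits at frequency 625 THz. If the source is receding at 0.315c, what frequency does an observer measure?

β = v/c = 0.315
(1-β)/(1+β) = 0.685/1.315 = 0.5209
Doppler factor = √(0.5209) = 0.7217
f_obs = 625 × 0.7217 = 451.1 THz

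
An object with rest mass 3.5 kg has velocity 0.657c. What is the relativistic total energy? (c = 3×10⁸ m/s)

γ = 1/√(1 - 0.657²) = 1.3265
mc² = 3.5 × (3×10⁸)² = 3.150×10¹⁷ J
E = γmc² = 1.3265 × 3.150×10¹⁷ = 4.178×10¹⁷ J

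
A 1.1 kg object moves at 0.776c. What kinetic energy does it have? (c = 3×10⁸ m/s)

γ = 1/√(1 - 0.776²) = 1.5855
γ - 1 = 0.5855
KE = (γ-1)mc² = 0.5855 × 1.1 × (3×10⁸)² = 5.796×10¹⁶ J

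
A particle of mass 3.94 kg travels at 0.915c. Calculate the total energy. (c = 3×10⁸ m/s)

γ = 1/√(1 - 0.915²) = 2.4786
mc² = 3.94 × (3×10⁸)² = 3.546×10¹⁷ J
E = γmc² = 2.4786 × 3.546×10¹⁷ = 8.789×10¹⁷ J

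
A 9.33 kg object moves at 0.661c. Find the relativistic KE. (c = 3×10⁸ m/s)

γ = 1/√(1 - 0.661²) = 1.3326
γ - 1 = 0.3326
KE = (γ-1)mc² = 0.3326 × 9.33 × (3×10⁸)² = 2.793×10¹⁷ J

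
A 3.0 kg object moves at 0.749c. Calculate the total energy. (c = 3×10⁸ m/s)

γ = 1/√(1 - 0.749²) = 1.5093
mc² = 3.0 × (3×10⁸)² = 2.700×10¹⁷ J
E = γmc² = 1.5093 × 2.700×10¹⁷ = 4.075×10¹⁷ J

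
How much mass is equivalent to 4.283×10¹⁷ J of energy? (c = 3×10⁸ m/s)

From E = mc², we get m = E/c²
c² = (3×10⁸)² = 9×10¹⁶ m²/s²
m = 4.283×10¹⁷ / 9×10¹⁶ = 4.759 kg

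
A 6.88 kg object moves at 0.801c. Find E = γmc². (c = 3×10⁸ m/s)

γ = 1/√(1 - 0.801²) = 1.670
mc² = 6.88 × (3×10⁸)² = 6.192×10¹⁷ J
E = γmc² = 1.670 × 6.192×10¹⁷ = 1.034×10¹⁸ J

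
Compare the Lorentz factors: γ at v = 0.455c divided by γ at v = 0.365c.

γ₁ = 1/√(1 - 0.455²) = 1.12298
γ₂ = 1/√(1 - 0.365²) = 1.07411
γ₁/γ₂ = 1.12298/1.07411 = 1.045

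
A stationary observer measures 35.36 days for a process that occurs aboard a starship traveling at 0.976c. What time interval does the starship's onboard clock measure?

Dilated time Δt = 35.36 days
γ = 1/√(1 - 0.976²) = 4.592
Δt₀ = Δt/γ = 35.36/4.592 = 7.700 days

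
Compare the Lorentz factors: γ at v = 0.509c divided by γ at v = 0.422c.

γ₁ = 1/√(1 - 0.509²) = 1.162
γ₂ = 1/√(1 - 0.422²) = 1.103
γ₁/γ₂ = 1.162/1.103 = 1.053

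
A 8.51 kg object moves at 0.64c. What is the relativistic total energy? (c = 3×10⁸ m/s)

γ = 1/√(1 - 0.64²) = 1.30145
mc² = 8.51 × (3×10⁸)² = 7.659×10¹⁷ J
E = γmc² = 1.30145 × 7.659×10¹⁷ = 9.968×10¹⁷ J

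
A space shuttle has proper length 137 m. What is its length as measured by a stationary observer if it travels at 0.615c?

Proper length L₀ = 137 m
γ = 1/√(1 - 0.615²) = 1.268
L = L₀/γ = 137/1.268 = 108.0 m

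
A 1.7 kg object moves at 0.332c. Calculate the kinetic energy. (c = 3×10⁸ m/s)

γ = 1/√(1 - 0.332²) = 1.06013
γ - 1 = 0.06013
KE = (γ-1)mc² = 0.06013 × 1.7 × (3×10⁸)² = 9.200×10¹⁵ J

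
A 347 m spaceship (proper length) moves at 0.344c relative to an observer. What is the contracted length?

Proper length L₀ = 347 m
γ = 1/√(1 - 0.344²) = 1.065
L = L₀/γ = 347/1.065 = 325.8 m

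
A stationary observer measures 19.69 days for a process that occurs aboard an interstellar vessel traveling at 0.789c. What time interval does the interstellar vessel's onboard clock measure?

Dilated time Δt = 19.69 days
γ = 1/√(1 - 0.789²) = 1.6276
Δt₀ = Δt/γ = 19.69/1.6276 = 12.10 days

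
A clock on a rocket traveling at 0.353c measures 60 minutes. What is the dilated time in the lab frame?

Proper time Δt₀ = 60 minutes
γ = 1/√(1 - 0.353²) = 1.0688
Δt = γΔt₀ = 1.0688 × 60 = 64.13 minutes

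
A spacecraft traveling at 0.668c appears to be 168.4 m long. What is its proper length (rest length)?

Contracted length L = 168.4 m
γ = 1/√(1 - 0.668²) = 1.344
L₀ = γL = 1.344 × 168.4 = 226.3 m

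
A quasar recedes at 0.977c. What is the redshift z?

β = 0.977
(1+β)/(1-β) = 1.977/0.023 = 85.96
√(85.96) = 9.271
z = 9.271 - 1 = 8.271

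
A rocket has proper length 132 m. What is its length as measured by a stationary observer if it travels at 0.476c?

Proper length L₀ = 132 m
γ = 1/√(1 - 0.476²) = 1.137
L = L₀/γ = 132/1.137 = 116.1 m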